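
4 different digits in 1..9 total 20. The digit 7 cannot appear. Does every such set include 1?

No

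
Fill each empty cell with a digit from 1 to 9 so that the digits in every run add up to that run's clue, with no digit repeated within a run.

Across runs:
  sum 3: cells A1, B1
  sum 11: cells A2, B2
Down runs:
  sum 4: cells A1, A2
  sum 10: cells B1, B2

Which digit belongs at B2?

8

3 in 2 cells must be {1,2}; 4 in 2 cells must be {1,3}.
The 3 across and the 4 down share only 1, so A1 = 1.
B1 = 3 − 1 = 2 completes the 3 across.
A2 = 4 − 1 = 3 completes the 4 down.
B2 = 11 − 3 = 8 completes the 11 across.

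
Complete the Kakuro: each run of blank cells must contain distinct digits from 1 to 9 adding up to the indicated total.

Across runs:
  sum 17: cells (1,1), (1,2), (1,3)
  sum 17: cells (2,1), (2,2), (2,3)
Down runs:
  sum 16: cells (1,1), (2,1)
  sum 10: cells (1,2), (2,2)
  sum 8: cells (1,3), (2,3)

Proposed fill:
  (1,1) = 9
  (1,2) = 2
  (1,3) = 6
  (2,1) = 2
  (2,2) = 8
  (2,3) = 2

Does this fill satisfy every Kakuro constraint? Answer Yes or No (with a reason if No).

No — the down run (1,1)–(2,1) sums to 11, not 16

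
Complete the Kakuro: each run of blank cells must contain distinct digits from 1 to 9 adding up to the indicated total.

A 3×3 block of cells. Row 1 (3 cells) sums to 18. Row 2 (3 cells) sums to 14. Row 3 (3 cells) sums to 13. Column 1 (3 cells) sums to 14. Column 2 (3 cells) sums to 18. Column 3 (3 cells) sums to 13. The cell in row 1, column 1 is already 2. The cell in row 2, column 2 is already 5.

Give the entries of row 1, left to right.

2 7 9

No cell is forced outright now. (2,1) can only be 3 or 7 or 8 (the digits allowed by both its 14 across and its 14 down). If (2,1) = 3: that forces (2,3) = 6, (3,1) = 9, after which (3,2) would have to be in {1,3} for the 13 across but in {4,6,7,9} for the 18 down — contradiction. If (2,1) = 7: that forces (2,3) = 2, (3,1) = 5, (1,3) = 7, after which (3,3) would have to be in {1,2,6,7} for the 13 across but in {4} for the 13 down — contradiction. So (2,1) = 8.
(2,3) = 14 − 13 = 1 completes the 14 across.
(3,1) = 14 − 10 = 4 completes the 14 down.
No cell is forced outright now. (3,2) can only be 6 or 7 (the digits allowed by both its 13 across and its 18 down). If (3,2) = 7: then (1,2) would have to be in {7,9} for the 18 across but in {6} for the 18 down — contradiction. So (3,2) = 6.
(1,2) = 18 − 11 = 7 completes the 18 down.
(1,3) = 18 − 9 = 9 completes the 18 across.
(3,3) = 13 − 10 = 3 completes the 13 across.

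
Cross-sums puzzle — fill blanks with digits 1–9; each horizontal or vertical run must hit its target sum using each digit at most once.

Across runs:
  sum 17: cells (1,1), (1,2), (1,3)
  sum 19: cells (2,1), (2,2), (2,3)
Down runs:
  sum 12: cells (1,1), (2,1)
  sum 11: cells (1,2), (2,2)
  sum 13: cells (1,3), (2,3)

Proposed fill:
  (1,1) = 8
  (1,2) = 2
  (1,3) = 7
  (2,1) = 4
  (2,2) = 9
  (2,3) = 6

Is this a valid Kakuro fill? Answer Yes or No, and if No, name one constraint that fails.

Yes

Across: 8+2+7=17; 4+9+6=19. Down: 8+4=12; 2+9=11; 7+6=13. No digit repeats within any run.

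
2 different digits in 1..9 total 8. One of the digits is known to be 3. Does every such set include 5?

Yes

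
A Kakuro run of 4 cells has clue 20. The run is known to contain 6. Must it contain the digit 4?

Counterexample: {1,5,6,8} sums to 20 under that restriction without using 4.

No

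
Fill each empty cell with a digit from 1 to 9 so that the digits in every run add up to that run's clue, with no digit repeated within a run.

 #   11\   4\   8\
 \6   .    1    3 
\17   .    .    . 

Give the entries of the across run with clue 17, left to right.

9, 3, 5

6 in 3 cells must be {1,2,3}; 4 in 2 cells must be {1,3}.
R1C1 = 6 − 4 = 2 completes the 6 across.
R2C1 = 11 − 2 = 9 completes the 11 down.
R2C2 = 4 − 1 = 3 completes the 4 down.
R2C3 = 17 − 12 = 5 completes the 17 across.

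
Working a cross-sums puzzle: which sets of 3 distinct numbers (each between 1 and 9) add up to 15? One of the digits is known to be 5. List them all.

{1,5,9}; {2,5,8}; {3,5,7}; {4,5,6}

3 distinct digits from 1–9 sum between 6 and 24.
Keeping only sets containing 5.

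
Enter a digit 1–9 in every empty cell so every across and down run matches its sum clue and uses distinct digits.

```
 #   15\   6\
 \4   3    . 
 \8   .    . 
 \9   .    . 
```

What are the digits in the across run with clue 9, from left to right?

4 in 2 cells must be {1,3}; 6 in 3 cells must be {1,2,3}.
R1C2 = 4 − 3 = 1 completes the 4 across.
No cell is forced outright now. R2C1 can only be 5 or 7 (the digits allowed by both its 8 across and its 15 down). If R2C1 = 7: then R2C2 would have to be in {1} for the 8 across but in {2,3} for the 6 down — contradiction. So R2C1 = 5.
R2C2 = 8 − 5 = 3 completes the 8 across.
R3C1 = 15 − 8 = 7 completes the 15 down.
R3C2 = 9 − 7 = 2 completes the 9 across.

7, 2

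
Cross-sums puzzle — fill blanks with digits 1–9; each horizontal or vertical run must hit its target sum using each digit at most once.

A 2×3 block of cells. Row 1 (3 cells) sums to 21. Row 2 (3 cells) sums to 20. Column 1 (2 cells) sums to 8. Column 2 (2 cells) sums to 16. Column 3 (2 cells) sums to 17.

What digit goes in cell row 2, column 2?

9

16 in 2 cells must be {7,9}; 17 in 2 cells must be {8,9}.
Nothing is forced directly, so branch on (1,2), whose candidates are 7 or 9. If (1,2) = 9: that forces (1,3) = 8, (2,2) = 7, (2,3) = 9, after which (1,1) would have to be in {4} for the 21 across but in {1,2,3,5,6,7} for the 8 down — contradiction. So (1,2) = 7.
(2,2) = 16 − 7 = 9 completes the 16 down.
Given what's placed, (2,3) must be 8 to fit the 20 across and 17 down.
(1,3) = 17 − 8 = 9 completes the 17 down.
(2,1) = 20 − 17 = 3 completes the 20 across.
(1,1) = 21 − 16 = 5 completes the 21 across.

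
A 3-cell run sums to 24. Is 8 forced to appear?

Yes

The only way to make 24 from 3 distinct digits is {7,8,9}, which contains 8.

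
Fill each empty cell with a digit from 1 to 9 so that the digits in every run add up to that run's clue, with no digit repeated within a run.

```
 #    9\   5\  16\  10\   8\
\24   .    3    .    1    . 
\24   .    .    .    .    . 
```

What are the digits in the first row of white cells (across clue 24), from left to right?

4 3 9 1 7

16 in 2 cells must be {7,9}.
R2C2 = 5 − 3 = 2 completes the 5 down.
R2C4 = 10 − 1 = 9 completes the 10 down.
Given what's placed, R2C3 must be 7 to fit the 24 across and 16 down.
R1C3 = 16 − 7 = 9 completes the 16 down.
No cell is forced outright now. R2C1 can only be 1 or 5 (the digits allowed by both its 24 across and its 9 down). If R2C1 = 1: then R1C1 would have to be in {4,5,6,7} for the 24 across but in {8} for the 9 down — contradiction. So R2C1 = 5.
R1C1 = 9 − 5 = 4 completes the 9 down.
R1C5 = 24 − 17 = 7 completes the 24 across.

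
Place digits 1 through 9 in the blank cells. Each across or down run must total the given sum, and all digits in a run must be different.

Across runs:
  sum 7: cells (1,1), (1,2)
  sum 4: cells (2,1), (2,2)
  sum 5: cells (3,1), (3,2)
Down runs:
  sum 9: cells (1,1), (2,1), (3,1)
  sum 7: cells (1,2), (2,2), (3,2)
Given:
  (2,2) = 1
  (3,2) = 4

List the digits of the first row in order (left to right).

5, 2

4 in 2 cells must be {1,3}; 7 in 3 cells must be {1,2,4}.
(1,2) = 7 − 5 = 2 completes the 7 down.
(2,1) = 4 − 1 = 3 completes the 4 across.
(3,1) = 5 − 4 = 1 completes the 5 across.
(1,1) = 7 − 2 = 5 completes the 7 across.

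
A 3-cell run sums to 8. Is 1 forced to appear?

Every partition of 8 into 3 distinct digits includes 1: {1,2,5}, {1,3,4}.

Yes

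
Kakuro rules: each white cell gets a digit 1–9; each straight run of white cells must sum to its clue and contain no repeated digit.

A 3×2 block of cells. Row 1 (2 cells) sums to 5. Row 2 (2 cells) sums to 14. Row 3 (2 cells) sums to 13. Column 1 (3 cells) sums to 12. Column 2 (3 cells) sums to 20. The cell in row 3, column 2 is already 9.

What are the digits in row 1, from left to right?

2, 3

(3,1) = 13 − 9 = 4 completes the 13 across.
No cell is forced outright now. (1,2) can only be 3 or 4 (the digits allowed by both its 5 across and its 20 down). If (1,2) = 4: that forces (1,1) = 1, after which (2,1) would have to be in {5,6,8,9} for the 14 across but in {7} for the 12 down — contradiction. So (1,2) = 3.
(1,1) = 5 − 3 = 2 completes the 5 across.
(2,1) = 12 − 6 = 6 completes the 12 down.
(2,2) = 14 − 6 = 8 completes the 14 across.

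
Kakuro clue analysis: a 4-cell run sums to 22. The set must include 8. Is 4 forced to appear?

No

Counterexample: {1,6,7,8} sums to 22 under that restriction without using 4.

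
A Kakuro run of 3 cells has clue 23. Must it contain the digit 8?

Yes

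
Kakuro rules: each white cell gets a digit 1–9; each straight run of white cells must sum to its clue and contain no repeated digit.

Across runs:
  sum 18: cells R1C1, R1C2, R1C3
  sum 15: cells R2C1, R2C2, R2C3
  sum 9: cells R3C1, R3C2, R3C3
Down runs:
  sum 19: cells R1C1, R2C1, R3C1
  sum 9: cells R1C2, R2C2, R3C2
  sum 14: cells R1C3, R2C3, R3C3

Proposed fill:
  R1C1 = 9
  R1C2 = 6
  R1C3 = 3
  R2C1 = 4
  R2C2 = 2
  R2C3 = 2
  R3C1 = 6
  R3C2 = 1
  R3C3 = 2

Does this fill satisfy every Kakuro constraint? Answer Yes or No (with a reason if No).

No — the down run R1C3–R3C3 sums to 7, not 14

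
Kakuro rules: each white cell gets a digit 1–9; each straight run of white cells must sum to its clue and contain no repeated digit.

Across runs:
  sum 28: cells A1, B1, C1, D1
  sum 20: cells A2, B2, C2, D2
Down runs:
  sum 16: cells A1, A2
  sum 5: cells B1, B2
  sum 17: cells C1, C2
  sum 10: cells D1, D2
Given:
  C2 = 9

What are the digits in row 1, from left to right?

16 in 2 cells must be {7,9}; 17 in 2 cells must be {8,9}.
B1 = 4: only digit in both the 28-across and 5-down candidate sets.
C1 = 17 − 9 = 8 completes the 17 down.
Given what's placed, A2 must be 7 to fit the 20 across and 16 down.
B2 = 5 − 4 = 1 completes the 5 down.
D2 = 20 − 17 = 3 completes the 20 across.
A1 = 16 − 7 = 9 completes the 16 down.
D1 = 28 − 21 = 7 completes the 28 across.

9 4 8 7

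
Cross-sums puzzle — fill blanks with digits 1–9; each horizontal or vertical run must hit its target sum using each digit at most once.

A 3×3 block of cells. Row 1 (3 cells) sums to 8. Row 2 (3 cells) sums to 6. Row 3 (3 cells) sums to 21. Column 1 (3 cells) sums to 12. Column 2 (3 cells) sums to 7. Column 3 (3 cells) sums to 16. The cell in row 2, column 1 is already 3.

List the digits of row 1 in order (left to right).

1 2 5

6 in 3 cells must be {1,2,3}; 7 in 3 cells must be {1,2,4}.
Intersecting the 21 across with the 7 down forces (3,2) = 4.
(3,1) = 8: the only remaining digit allowed by both the 21 across and the 12 down.
(3,3) = 21 − 12 = 9 completes the 21 across.
(1,1) = 12 − 11 = 1 completes the 12 down.
Given what's placed, (1,2) must be 2 to fit the 8 across and 7 down.
(1,3) = 8 − 3 = 5 completes the 8 across.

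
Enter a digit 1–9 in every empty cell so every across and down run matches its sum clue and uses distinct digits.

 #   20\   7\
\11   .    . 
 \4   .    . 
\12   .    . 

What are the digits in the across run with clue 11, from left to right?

9, 2

4 in 2 cells must be {1,3}; 7 in 3 cells must be {1,2,4}.
The 4 across and the 20 down share only 3, so R2C1 = 3.
R2C2 = 4 − 3 = 1 completes the 4 across.
Given what's placed, R3C2 must be 4 to fit the 12 across and 7 down.
R1C2 = 7 − 5 = 2 completes the 7 down.
R3C1 = 12 − 4 = 8 completes the 12 across.
R1C1 = 11 − 2 = 9 completes the 11 across.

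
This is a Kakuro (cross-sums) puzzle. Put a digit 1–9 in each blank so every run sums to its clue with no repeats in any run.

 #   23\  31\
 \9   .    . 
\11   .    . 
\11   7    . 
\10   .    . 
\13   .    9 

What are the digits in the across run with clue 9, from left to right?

1, 8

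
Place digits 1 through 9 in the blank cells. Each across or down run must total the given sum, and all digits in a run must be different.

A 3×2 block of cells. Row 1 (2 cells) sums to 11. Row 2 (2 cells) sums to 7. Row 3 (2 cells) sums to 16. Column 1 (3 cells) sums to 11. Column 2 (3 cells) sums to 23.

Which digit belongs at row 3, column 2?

16 in 2 cells must be {7,9}; 23 in 3 cells must be {6,8,9}.
The 7 across and the 23 down share only 6, so (2,2) = 6.
The 16 across and the 11 down share only 7, so (3,1) = 7.
(3,2) = 16 − 7 = 9 completes the 16 across.
(1,1) = 3: the only remaining digit allowed by both the 11 across and the 11 down.
(1,2) = 11 − 3 = 8 completes the 11 across.
(2,1) = 7 − 6 = 1 completes the 7 across.

9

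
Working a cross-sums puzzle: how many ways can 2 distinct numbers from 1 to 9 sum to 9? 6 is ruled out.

3

2 distinct digits from 1–9 sum between 3 and 17.
Dropping sets that contain 6.
Enumerating: {1,8}, {2,7}, {4,5}.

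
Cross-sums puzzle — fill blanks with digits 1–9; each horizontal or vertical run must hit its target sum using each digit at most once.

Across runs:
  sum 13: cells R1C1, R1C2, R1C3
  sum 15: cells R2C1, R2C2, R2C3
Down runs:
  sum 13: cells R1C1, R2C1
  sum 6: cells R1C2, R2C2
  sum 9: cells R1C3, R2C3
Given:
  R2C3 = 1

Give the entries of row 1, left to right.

4 1 8

R1C3 = 9 − 1 = 8 completes the 9 down.
Given what's placed, R2C2 must be 5 to fit the 15 across and 6 down.
R1C1 = 4: the only remaining digit allowed by both the 13 across and the 13 down.
R1C2 = 13 − 12 = 1 completes the 13 across.
R2C1 = 15 − 6 = 9 completes the 15 across.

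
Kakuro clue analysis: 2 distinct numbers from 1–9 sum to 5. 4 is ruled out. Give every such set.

2 distinct digits from 1–9 sum between 3 and 17.
Dropping sets that contain 4.
Only one set works: {2,3}.

{2,3}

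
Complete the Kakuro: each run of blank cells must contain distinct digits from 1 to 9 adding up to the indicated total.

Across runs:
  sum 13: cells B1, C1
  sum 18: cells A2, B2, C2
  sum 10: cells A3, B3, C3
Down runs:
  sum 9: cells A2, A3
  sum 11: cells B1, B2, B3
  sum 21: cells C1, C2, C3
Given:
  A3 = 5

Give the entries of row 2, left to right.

A2 = 9 − 5 = 4 completes the 9 down.
Given what's placed, C3 must be 4 to fit the 10 across and 21 down.
B3 = 10 − 9 = 1 completes the 10 across.
Nothing is forced directly, so branch on C1, whose candidates are 8 or 9. If C1 = 8: then B1 would have to be in {5} for the 13 across but in {2,3,4,6,7,8} for the 11 down — contradiction. So C1 = 9.
B1 = 13 − 9 = 4 completes the 13 across.
B2 = 11 − 5 = 6 completes the 11 down.
C2 = 18 − 10 = 8 completes the 18 across.

4 6 8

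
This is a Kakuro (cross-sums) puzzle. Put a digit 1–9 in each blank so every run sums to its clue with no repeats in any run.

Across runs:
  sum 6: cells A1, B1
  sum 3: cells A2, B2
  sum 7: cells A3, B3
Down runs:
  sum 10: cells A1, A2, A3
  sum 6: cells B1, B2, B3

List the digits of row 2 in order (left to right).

3 in 2 cells must be {1,2}; 6 in 3 cells must be {1,2,3}.
Nothing is forced directly, so branch on B1, whose candidates are 1 or 2. If B1 = 2: that forces A1 = 4, A2 = 1, after which B2 would have to be in {2} for the 3 across but in {1,3} for the 6 down — contradiction. So B1 = 1.
A1 = 6 − 1 = 5 completes the 6 across.
Given what's placed, B2 must be 2 to fit the 3 across and 6 down.
B3 = 6 − 3 = 3 completes the 6 down.
A2 = 3 − 2 = 1 completes the 3 across.
A3 = 7 − 3 = 4 completes the 7 across.

1 2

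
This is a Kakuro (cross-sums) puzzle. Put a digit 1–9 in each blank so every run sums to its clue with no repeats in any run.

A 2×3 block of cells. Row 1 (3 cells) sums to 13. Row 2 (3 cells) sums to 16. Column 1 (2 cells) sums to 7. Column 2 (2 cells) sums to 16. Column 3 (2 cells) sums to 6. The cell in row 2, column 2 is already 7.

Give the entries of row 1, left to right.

3, 9, 1

16 in 2 cells must be {7,9}.
(1,2) = 16 − 7 = 9 completes the 16 down.
(1,3) = 1: the only remaining digit allowed by both the 13 across and the 6 down.
(2,3) = 6 − 1 = 5 completes the 6 down.
(1,1) = 13 − 10 = 3 completes the 13 across.
(2,1) = 16 − 12 = 4 completes the 16 across.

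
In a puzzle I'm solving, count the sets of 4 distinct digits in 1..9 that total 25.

6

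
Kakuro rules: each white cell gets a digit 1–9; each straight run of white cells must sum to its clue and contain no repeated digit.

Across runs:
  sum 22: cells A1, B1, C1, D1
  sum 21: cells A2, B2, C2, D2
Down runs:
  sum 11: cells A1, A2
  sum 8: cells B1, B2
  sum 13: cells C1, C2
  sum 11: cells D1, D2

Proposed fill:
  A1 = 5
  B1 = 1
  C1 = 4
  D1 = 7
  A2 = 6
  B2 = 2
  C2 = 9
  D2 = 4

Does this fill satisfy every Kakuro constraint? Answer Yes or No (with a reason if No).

No — the down run B1–B2 sums to 3, not 8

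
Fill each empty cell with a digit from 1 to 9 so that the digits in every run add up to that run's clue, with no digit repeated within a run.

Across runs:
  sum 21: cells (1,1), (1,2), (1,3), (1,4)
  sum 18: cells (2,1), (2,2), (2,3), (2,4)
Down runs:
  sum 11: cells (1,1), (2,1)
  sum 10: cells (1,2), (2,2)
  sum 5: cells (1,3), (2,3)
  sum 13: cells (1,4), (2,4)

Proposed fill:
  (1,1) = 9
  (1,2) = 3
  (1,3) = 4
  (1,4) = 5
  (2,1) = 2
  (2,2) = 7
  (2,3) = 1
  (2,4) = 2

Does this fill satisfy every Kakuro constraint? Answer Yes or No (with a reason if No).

No — the down run (1,4)–(2,4) sums to 7, not 13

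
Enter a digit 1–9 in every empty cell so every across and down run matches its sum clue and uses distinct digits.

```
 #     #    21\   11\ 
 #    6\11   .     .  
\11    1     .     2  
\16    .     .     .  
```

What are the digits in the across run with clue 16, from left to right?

R2C2 = 11 − 3 = 8 completes the 11 across.
R3C1 = 6 − 1 = 5 completes the 6 down.
No cell is forced outright now. R3C3 can only be 3 or 4 or 8 (the digits allowed by both its 16 across and its 11 down). If R3C3 = 3: that forces R1C3 = 6, after which R3C2 would have to be in {8} for the 16 across but in {4,6,7,9} for the 21 down — contradiction. If R3C3 = 8: then R1C3 would have to be in {2,3,4,5,6,7,8,9} for the 11 across but in {1} for the 11 down — contradiction. So R3C3 = 4.
R1C3 = 11 − 6 = 5 completes the 11 down.
R3C2 = 16 − 9 = 7 completes the 16 across.
R1C2 = 11 − 5 = 6 completes the 11 across.

5 7 4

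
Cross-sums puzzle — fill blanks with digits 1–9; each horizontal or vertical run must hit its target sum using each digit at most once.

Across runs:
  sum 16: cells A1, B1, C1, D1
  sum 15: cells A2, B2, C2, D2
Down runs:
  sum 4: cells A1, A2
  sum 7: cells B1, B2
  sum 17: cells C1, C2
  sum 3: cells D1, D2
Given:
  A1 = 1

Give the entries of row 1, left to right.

4 in 2 cells must be {1,3}; 17 in 2 cells must be {8,9}; 3 in 2 cells must be {1,2}.
D1 = 2: the only remaining digit allowed by both the 16 across and the 3 down.
A2 = 4 − 1 = 3 completes the 4 down.
C2 = 9: the only remaining digit allowed by both the 15 across and the 17 down.
D2 = 3 − 2 = 1 completes the 3 down.
C1 = 17 − 9 = 8 completes the 17 down.
B2 = 15 − 13 = 2 completes the 15 across.
B1 = 16 − 11 = 5 completes the 16 across.

1 5 8 2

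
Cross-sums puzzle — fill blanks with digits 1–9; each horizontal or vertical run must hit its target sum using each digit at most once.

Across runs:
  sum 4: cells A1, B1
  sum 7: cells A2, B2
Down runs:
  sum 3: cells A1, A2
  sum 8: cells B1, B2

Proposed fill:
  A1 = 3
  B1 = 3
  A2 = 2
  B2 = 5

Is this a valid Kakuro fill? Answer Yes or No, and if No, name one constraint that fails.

No — the down run A1–A2 sums to 5, not 3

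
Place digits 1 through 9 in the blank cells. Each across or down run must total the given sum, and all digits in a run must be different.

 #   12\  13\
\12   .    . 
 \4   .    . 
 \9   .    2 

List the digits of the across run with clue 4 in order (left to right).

1 3

4 in 2 cells must be {1,3}.
R2C2 = 3: the only remaining digit allowed by both the 4 across and the 13 down.
R3C1 = 9 − 2 = 7 completes the 9 across.
R1C2 = 13 − 5 = 8 completes the 13 down.
R2C1 = 4 − 3 = 1 completes the 4 across.
R1C1 = 12 − 8 = 4 completes the 12 across.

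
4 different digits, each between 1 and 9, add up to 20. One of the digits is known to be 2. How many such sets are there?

4 distinct digits from 1–9 sum between 10 and 30.
Keeping only sets containing 2.
Enumerating: {1,2,8,9}, {2,3,6,9}, {2,3,7,8}, {2,4,5,9}, {2,4,6,8}, {2,5,6,7}.

6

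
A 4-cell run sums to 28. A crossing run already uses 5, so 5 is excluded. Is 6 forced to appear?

No

The only way to make 28 from 4 distinct digits under that restriction is {4,7,8,9}, which does not contain 6.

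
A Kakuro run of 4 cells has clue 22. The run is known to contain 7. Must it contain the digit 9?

No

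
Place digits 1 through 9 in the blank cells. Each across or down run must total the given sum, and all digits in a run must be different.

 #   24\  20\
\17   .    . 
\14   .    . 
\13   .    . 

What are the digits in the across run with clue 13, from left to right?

7, 6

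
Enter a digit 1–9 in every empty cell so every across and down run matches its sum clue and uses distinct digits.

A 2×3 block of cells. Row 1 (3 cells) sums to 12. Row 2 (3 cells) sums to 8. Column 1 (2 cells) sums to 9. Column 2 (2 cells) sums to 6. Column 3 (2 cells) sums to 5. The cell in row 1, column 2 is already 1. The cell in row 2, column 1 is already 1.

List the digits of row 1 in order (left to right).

8, 1, 3

(1,1) = 9 − 1 = 8 completes the 9 down.
(1,3) = 12 − 9 = 3 completes the 12 across.
(2,2) = 6 − 1 = 5 completes the 6 down.
(2,3) = 8 − 6 = 2 completes the 8 across.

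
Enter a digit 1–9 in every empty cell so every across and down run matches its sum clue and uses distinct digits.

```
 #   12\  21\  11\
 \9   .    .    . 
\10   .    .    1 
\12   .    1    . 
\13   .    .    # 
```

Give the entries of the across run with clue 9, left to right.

1 5 3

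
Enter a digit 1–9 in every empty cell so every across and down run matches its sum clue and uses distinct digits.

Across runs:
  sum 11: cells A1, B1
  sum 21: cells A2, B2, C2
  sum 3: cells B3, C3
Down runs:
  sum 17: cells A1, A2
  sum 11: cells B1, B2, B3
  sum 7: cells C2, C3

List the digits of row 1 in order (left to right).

8, 3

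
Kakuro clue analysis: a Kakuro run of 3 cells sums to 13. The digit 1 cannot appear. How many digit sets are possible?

4

3 distinct digits from 1–9 sum between 6 and 24.
Dropping sets that contain 1.
Enumerating: {2,3,8}, {2,4,7}, {2,5,6}, {3,4,6}.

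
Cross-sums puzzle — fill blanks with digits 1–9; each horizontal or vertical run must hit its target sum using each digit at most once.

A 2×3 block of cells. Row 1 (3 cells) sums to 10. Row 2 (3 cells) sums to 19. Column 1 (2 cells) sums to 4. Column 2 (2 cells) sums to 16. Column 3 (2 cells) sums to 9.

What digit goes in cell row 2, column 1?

3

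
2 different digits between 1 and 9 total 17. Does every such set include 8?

Yes

The only way to make 17 from 2 distinct digits is {8,9}, which contains 8.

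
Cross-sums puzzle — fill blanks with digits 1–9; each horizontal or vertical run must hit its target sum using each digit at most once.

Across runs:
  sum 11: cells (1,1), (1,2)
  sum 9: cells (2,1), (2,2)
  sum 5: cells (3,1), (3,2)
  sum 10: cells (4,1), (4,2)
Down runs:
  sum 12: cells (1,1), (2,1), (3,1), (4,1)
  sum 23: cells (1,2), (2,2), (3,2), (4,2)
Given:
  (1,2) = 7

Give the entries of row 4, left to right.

1 9

(1,1) = 11 − 7 = 4 completes the 11 across.
Nothing is forced directly, so branch on (3,1), whose candidates are 1 or 2. If (3,1) = 1: that forces (3,2) = 4, (4,1) = 2, after which (4,2) would have to be in {8} for the 10 across but in {3,9} for the 23 down — contradiction. So (3,1) = 2.
(3,2) = 5 − 2 = 3 completes the 5 across.
(4,1) = 1: the only remaining digit allowed by both the 10 across and the 12 down.
(4,2) = 10 − 1 = 9 completes the 10 across.
(2,1) = 12 − 7 = 5 completes the 12 down.
(2,2) = 9 − 5 = 4 completes the 9 across.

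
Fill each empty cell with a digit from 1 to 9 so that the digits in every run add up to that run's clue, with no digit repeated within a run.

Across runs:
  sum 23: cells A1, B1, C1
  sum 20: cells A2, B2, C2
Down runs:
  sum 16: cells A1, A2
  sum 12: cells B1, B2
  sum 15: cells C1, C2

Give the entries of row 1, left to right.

23 in 3 cells must be {6,8,9}; 16 in 2 cells must be {7,9}.
The 23 across and the 16 down share only 9, so A1 = 9.
Given what's placed, B1 must be 8 to fit the 23 across and 12 down.
C1 = 23 − 17 = 6 completes the 23 across.
A2 = 16 − 9 = 7 completes the 16 down.
B2 = 12 − 8 = 4 completes the 12 down.
C2 = 20 − 11 = 9 completes the 20 across.

9, 8, 6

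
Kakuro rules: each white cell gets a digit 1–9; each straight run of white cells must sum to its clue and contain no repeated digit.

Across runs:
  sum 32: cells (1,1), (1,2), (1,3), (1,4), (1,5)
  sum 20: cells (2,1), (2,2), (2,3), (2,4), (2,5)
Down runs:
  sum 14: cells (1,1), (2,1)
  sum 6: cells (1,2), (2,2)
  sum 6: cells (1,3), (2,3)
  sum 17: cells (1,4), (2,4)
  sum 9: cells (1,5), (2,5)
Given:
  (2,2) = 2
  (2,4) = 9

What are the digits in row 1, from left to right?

9, 4, 5, 8, 6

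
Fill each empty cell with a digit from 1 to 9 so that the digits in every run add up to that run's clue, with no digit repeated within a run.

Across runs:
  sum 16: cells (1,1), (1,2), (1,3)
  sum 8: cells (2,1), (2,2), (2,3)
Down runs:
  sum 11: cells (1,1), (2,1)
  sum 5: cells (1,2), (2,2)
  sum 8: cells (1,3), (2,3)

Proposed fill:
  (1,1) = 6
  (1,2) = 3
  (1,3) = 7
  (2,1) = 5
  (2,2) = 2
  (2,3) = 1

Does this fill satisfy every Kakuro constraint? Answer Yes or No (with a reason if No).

Across: 6+3+7=16; 5+2+1=8. Down: 6+5=11; 3+2=5; 7+1=8. No digit repeats within any run.

Yes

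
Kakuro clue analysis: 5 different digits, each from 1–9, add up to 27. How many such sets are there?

11

5 distinct digits from 1–9 sum between 15 and 35.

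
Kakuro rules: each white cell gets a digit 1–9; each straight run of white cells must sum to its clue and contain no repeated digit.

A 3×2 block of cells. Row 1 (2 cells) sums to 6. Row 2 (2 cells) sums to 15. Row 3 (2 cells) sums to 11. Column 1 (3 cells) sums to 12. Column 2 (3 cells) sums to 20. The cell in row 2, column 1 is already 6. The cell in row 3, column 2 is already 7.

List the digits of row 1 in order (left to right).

(2,2) = 15 − 6 = 9 completes the 15 across.
(3,1) = 11 − 7 = 4 completes the 11 across.
(1,1) = 12 − 10 = 2 completes the 12 down.
(1,2) = 6 − 2 = 4 completes the 6 across.

2 4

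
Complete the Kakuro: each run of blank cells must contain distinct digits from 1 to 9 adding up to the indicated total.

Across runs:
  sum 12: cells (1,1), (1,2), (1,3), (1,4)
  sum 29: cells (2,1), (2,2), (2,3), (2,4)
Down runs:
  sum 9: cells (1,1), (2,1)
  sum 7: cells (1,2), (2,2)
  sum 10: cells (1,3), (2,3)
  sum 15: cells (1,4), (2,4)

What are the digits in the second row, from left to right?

29 in 4 cells must be {5,7,8,9}.
Only 6 fits (1,4) under both its across sum 12 and down sum 15.
The 29 across and the 7 down share only 5, so (2,2) = 5.
(2,4) = 15 − 6 = 9 completes the 15 down.
(1,2) = 7 − 5 = 2 completes the 7 down.
No cell is forced outright now. (2,1) can only be 7 or 8 (the digits allowed by both its 29 across and its 9 down). If (2,1) = 7: then (1,1) would have to be in {1,3} for the 12 across but in {2} for the 9 down — contradiction. So (2,1) = 8.
(1,1) = 9 − 8 = 1 completes the 9 down.
(1,3) = 12 − 9 = 3 completes the 12 across.
(2,3) = 29 − 22 = 7 completes the 29 across.

8 5 7 9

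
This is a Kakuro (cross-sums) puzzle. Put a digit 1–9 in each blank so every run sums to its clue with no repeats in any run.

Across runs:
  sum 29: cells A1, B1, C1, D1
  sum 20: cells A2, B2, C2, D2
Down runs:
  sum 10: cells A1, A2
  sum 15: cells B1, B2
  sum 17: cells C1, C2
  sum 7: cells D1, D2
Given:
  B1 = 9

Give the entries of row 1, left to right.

7, 9, 8, 5

29 in 4 cells must be {5,7,8,9}; 17 in 2 cells must be {8,9}.
Given what's placed, C1 must be 8 to fit the 29 across and 17 down.
D1 = 5: the only remaining digit allowed by both the 29 across and the 7 down.
B2 = 15 − 9 = 6 completes the 15 down.
C2 = 17 − 8 = 9 completes the 17 down.
D2 = 7 − 5 = 2 completes the 7 down.
A1 = 29 − 22 = 7 completes the 29 across.
A2 = 20 − 17 = 3 completes the 20 across.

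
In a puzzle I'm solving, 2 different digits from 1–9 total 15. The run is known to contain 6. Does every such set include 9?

Yes

The only way to make 15 from 2 distinct digits under that restriction is {6,9}, which contains 9.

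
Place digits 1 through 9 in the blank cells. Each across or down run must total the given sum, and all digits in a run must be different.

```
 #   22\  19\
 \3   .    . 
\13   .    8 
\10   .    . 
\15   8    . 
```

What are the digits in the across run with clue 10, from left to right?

3 in 2 cells must be {1,2}.
R2C1 = 13 − 8 = 5 completes the 13 across.
R4C2 = 15 − 8 = 7 completes the 15 across.
R1C1 = 2: the only remaining digit allowed by both the 3 across and the 22 down.
R1C2 = 3 − 2 = 1 completes the 3 across.
R3C1 = 22 − 15 = 7 completes the 22 down.
R3C2 = 10 − 7 = 3 completes the 10 across.

7 3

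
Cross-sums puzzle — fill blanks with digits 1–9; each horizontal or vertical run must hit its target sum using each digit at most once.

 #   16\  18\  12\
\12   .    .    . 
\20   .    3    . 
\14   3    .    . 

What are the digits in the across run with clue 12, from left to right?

5 6 1

Nothing is forced directly, so branch on R2C3, whose candidates are 8 or 9. If R2C3 = 8: that forces R2C1 = 9, after which R3C3 would have to be in {2,4,5,6,7,9} for the 14 across but in {1,3} for the 12 down — contradiction. So R2C3 = 9.
R2C1 = 20 − 12 = 8 completes the 20 across.
R3C3 = 2: the only remaining digit allowed by both the 14 across and the 12 down.
R1C1 = 16 − 11 = 5 completes the 16 down.
R1C2 = 6: the only remaining digit allowed by both the 12 across and the 18 down.
R1C3 = 12 − 11 = 1 completes the 12 across.
R3C2 = 14 − 5 = 9 completes the 14 across.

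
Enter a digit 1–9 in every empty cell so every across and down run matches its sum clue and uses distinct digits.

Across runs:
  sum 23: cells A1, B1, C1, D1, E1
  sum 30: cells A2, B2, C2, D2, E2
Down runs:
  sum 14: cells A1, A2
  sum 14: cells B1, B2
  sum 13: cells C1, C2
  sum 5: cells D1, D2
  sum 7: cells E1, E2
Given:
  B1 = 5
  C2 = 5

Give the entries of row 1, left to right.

6, 5, 8, 3, 1

C1 = 13 − 5 = 8 completes the 13 down.
B2 = 14 − 5 = 9 completes the 14 down.
A1 = 6: the only remaining digit allowed by both the 23 across and the 14 down.
A2 = 14 − 6 = 8 completes the 14 down.
Nothing is forced directly, so branch on D2, whose candidates are 1 or 2. If D2 = 1: then D1 would have to be in {1,3} for the 23 across but in {4} for the 5 down — contradiction. So D2 = 2.
D1 = 5 − 2 = 3 completes the 5 down.
E1 = 23 − 22 = 1 completes the 23 across.
E2 = 30 − 24 = 6 completes the 30 across.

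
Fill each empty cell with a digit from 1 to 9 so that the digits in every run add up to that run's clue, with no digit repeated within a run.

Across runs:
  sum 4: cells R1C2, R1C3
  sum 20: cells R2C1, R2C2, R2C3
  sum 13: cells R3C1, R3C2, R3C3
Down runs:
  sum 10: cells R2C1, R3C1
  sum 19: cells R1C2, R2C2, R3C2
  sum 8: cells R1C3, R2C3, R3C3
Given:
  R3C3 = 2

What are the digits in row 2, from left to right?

4 in 2 cells must be {1,3}.
R1C2 = 3: only digit in both the 4-across and 19-down candidate sets.
R1C3 = 4 − 3 = 1 completes the 4 across.
R2C3 = 8 − 3 = 5 completes the 8 down.
R3C2 = 7: the only remaining digit allowed by both the 13 across and the 19 down.
R2C2 = 19 − 10 = 9 completes the 19 down.
R3C1 = 13 − 9 = 4 completes the 13 across.
R2C1 = 20 − 14 = 6 completes the 20 across.

6 9 5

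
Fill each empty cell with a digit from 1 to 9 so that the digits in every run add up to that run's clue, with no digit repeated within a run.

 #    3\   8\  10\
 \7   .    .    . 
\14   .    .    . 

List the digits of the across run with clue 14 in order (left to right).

1, 7, 6

7 in 3 cells must be {1,2,4}; 3 in 2 cells must be {1,2}.
Nothing is forced directly, so branch on R1C1, whose candidates are 1 or 2. If R1C1 = 1: that forces R1C2 = 2, R1C3 = 4, R2C1 = 2, after which R2C2 would have to be in {3,4,5,7,8,9} for the 14 across but in {6} for the 8 down — contradiction. So R1C1 = 2.
Given what's placed, R1C2 must be 1 to fit the 7 across and 8 down.
R1C3 = 7 − 3 = 4 completes the 7 across.
R2C1 = 3 − 2 = 1 completes the 3 down.
R2C2 = 8 − 1 = 7 completes the 8 down.
R2C3 = 14 − 8 = 6 completes the 14 across.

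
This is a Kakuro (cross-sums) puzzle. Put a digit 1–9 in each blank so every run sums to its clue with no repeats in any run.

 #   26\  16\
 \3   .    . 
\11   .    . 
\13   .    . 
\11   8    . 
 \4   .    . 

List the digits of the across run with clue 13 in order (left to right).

9 4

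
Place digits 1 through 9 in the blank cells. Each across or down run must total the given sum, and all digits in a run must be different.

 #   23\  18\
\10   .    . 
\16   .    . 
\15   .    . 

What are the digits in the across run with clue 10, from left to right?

8 2

16 in 2 cells must be {7,9}; 23 in 3 cells must be {6,8,9}.
The 16 across and the 23 down share only 9, so R2C1 = 9.
R2C2 = 16 − 9 = 7 completes the 16 across.
Nothing is forced directly, so branch on R1C1, whose candidates are 6 or 8. If R1C1 = 6: then R1C2 would have to be in {4} for the 10 across but in {2,3,5,6,8,9} for the 18 down — contradiction. So R1C1 = 8.
R1C2 = 10 − 8 = 2 completes the 10 across.
R3C1 = 23 − 17 = 6 completes the 23 down.
R3C2 = 15 − 6 = 9 completes the 15 across.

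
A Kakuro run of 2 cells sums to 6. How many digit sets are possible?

2 distinct digits from 1–9 sum between 3 and 17.
Enumerating: {1,5}, {2,4}.

2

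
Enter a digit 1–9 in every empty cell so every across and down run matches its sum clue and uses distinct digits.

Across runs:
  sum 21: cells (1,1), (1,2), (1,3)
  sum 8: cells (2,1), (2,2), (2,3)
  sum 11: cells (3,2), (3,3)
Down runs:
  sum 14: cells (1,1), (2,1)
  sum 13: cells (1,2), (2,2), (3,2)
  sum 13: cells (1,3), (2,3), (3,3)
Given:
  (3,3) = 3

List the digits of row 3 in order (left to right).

8 3

The 8 across and the 14 down share only 5, so (2,1) = 5.
(3,2) = 11 − 3 = 8 completes the 11 across.
(1,1) = 14 − 5 = 9 completes the 14 down.
Given what's placed, (1,2) must be 4 to fit the 21 across and 13 down.
(1,3) = 21 − 13 = 8 completes the 21 across.
(2,2) = 13 − 12 = 1 completes the 13 down.
(2,3) = 8 − 6 = 2 completes the 8 across.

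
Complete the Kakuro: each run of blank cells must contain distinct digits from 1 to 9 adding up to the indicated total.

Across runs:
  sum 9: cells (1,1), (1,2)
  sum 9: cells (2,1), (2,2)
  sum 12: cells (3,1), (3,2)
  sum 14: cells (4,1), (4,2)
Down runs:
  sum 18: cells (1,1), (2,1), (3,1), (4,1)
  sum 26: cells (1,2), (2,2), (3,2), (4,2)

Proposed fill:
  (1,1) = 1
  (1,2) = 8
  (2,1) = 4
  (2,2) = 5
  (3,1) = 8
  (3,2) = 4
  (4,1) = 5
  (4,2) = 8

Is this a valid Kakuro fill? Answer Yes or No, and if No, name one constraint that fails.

No — the down run (1,2)–(4,2) sums to 25, not 26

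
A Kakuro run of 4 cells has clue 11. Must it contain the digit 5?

Yes

The only way to make 11 from 4 distinct digits is {1,2,3,5}, which contains 5.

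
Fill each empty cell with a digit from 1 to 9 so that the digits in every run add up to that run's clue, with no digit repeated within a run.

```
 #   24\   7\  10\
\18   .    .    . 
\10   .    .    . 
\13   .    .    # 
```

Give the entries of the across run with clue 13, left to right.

9 4

24 in 3 cells must be {7,8,9}; 7 in 3 cells must be {1,2,4}.
Only 7 fits R2C1 under both its across sum 10 and down sum 24.
The 13 across and the 7 down share only 4, so R3C2 = 4.
R3C1 = 13 − 4 = 9 completes the 13 across.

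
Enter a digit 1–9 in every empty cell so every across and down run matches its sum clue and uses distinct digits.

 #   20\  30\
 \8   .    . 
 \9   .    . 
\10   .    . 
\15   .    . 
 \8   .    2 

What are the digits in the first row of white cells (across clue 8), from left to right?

2, 6

R5C1 = 8 − 2 = 6 completes the 8 across.
No cell is forced outright now. R4C1 can only be 7 or 8 (the digits allowed by both its 15 across and its 20 down). If R4C1 = 8: that forces R4C2 = 7, after which R1C2 would have to be in {1,2,3,5,6,7} for the 8 across but in {4,8,9} for the 30 down — contradiction. So R4C1 = 7.
R4C2 = 15 − 7 = 8 completes the 15 across.
Nothing is forced directly, so branch on R1C1, whose candidates are 1 or 2. If R1C1 = 1: that forces R1C2 = 7, R2C2 = 4, R3C2 = 9, after which R2C1 would have to be in {5} for the 9 across but in {2,4} for the 20 down — contradiction. So R1C1 = 2.
R1C2 = 8 − 2 = 6 completes the 8 across.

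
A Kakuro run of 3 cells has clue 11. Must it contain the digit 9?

No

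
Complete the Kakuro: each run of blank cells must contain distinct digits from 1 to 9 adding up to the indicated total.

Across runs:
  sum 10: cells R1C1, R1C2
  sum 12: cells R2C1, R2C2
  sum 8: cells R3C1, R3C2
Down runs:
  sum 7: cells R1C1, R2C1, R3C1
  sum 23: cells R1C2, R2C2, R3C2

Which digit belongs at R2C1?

7 in 3 cells must be {1,2,4}; 23 in 3 cells must be {6,8,9}.
The 12 across and the 7 down share only 4, so R2C1 = 4.
R2C2 = 12 − 4 = 8 completes the 12 across.
Given what's placed, R3C2 must be 6 to fit the 8 across and 23 down.
R1C2 = 23 − 14 = 9 completes the 23 down.
R3C1 = 8 − 6 = 2 completes the 8 across.
R1C1 = 10 − 9 = 1 completes the 10 across.

4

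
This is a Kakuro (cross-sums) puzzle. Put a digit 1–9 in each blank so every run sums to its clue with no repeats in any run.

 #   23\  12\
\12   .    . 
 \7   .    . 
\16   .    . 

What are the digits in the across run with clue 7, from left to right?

16 in 2 cells must be {7,9}; 23 in 3 cells must be {6,8,9}.
The 7 across and the 23 down share only 6, so R2C1 = 6.
R2C2 = 7 − 6 = 1 completes the 7 across.
Given what's placed, R3C1 must be 9 to fit the 16 across and 23 down.
R3C2 = 16 − 9 = 7 completes the 16 across.
R1C1 = 23 − 15 = 8 completes the 23 down.
R1C2 = 12 − 8 = 4 completes the 12 across.

6, 1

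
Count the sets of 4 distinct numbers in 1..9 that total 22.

4 distinct digits from 1–9 sum between 10 and 30.

11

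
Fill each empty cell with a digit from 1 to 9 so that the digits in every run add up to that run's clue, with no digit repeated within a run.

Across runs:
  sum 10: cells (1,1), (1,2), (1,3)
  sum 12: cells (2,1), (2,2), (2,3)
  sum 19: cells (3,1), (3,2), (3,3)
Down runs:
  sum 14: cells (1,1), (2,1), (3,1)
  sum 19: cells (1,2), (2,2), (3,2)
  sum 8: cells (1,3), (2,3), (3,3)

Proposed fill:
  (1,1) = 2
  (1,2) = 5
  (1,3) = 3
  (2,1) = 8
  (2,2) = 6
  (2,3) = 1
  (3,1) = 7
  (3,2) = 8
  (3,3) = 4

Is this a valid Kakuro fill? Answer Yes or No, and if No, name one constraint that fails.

No — the across run (2,1)–(2,3) sums to 15, not 12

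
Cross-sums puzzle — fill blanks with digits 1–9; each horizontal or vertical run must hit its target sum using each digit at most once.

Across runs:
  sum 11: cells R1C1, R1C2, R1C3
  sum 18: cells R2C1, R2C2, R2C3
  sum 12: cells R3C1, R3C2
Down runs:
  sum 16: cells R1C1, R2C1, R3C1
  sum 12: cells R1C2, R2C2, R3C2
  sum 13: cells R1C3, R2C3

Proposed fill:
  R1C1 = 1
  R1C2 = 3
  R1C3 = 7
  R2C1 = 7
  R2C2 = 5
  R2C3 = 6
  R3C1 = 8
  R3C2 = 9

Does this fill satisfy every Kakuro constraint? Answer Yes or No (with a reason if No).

No — the down run R1C2–R3C2 sums to 17, not 12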